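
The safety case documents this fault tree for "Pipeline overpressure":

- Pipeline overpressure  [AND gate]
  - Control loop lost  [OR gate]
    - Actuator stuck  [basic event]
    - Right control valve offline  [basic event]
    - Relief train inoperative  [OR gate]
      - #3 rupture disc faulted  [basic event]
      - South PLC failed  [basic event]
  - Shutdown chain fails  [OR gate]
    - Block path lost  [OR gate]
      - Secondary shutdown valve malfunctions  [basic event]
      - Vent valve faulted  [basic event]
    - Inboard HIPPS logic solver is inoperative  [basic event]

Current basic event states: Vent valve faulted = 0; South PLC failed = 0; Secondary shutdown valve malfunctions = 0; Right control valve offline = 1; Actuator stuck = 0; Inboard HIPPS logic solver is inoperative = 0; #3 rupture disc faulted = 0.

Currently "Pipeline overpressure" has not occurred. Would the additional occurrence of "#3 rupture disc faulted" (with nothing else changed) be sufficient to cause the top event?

No

Counterfactual: set "#3 rupture disc faulted" to occurred.
Relief train inoperative [OR]: #3 rupture disc faulted=occurs, South PLC failed=not → at least one input occurs → occurs.
Control loop lost [OR]: Actuator stuck=not, Right control valve offline=occurs, Relief train inoperative=occurs → at least one input occurs → occurs.
Block path lost [OR]: Secondary shutdown valve malfunctions=not, Vent valve faulted=not → no input occurs → does not occur.
Shutdown chain fails [OR]: Block path lost=not, Inboard HIPPS logic solver is inoperative=not → no input occurs → does not occur.
Pipeline overpressure [AND]: Control loop lost=occurs, Shutdown chain fails=not → not all inputs occur → does not occur.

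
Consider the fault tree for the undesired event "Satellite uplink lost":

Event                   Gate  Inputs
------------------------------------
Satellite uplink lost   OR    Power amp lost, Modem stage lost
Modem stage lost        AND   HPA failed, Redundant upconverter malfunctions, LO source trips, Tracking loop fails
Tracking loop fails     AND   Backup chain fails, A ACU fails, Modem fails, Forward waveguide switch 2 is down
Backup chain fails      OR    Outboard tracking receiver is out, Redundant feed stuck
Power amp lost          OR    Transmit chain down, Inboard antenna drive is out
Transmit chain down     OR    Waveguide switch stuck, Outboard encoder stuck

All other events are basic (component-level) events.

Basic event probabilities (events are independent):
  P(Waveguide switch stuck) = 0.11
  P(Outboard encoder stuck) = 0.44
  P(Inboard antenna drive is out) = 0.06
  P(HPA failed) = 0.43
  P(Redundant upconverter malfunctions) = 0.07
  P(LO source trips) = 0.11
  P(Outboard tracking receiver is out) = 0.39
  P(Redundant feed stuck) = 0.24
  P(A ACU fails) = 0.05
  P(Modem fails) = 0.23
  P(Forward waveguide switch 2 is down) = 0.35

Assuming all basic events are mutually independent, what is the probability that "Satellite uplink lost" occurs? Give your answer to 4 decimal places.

0.5315

P(Transmit chain down) [OR] = 1 − (1−0.11) × (1−0.44) = 0.501600
P(Power amp lost) [OR] = 1 − (1−0.501600) × (1−0.06) = 0.531504
P(Backup chain fails) [OR] = 1 − (1−0.39) × (1−0.24) = 0.536400
P(Tracking loop fails) [AND] = 0.536400 × 0.05 × 0.23 × 0.35 = 0.002159
P(Modem stage lost) [AND] = 0.43 × 0.07 × 0.11 × 0.002159 = 0.000007
P(Satellite uplink lost) [OR] = 1 − (1−0.531504) × (1−0.000007) = 0.531507
Rounded to 4 decimal places: P(Satellite uplink lost) ≈ 0.5315.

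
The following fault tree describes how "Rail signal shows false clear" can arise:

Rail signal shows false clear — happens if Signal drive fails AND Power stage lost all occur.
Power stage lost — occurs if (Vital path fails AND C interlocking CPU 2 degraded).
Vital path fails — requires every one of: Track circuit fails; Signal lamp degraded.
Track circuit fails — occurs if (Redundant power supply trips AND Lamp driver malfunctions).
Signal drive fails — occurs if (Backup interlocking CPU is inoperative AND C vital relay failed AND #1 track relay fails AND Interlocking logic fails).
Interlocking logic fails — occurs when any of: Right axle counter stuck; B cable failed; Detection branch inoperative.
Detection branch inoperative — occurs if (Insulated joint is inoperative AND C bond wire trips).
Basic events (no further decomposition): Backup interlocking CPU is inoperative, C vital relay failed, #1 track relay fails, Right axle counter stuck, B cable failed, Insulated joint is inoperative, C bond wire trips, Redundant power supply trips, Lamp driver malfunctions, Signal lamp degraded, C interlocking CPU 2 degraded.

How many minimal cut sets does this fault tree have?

Detection branch inoperative [AND]: one cut set from each child combined → 1 × 1 = 1 cut set(s).
Interlocking logic fails [OR]: union of children's cut sets → 3 cut set(s).
Signal drive fails [AND]: one cut set from each child combined → 1 × 1 × 1 × 3 = 3 cut set(s).
Track circuit fails [AND]: one cut set from each child combined → 1 × 1 = 1 cut set(s).
Vital path fails [AND]: one cut set from each child combined → 1 × 1 = 1 cut set(s).
Power stage lost [AND]: one cut set from each child combined → 1 × 1 = 1 cut set(s).
Rail signal shows false clear [AND]: one cut set from each child combined → 3 × 1 = 3 cut set(s).
Minimal cut sets: {#1 track relay fails, Backup interlocking CPU is inoperative, C interlocking CPU 2 degraded, C vital relay failed, Lamp driver malfunctions, Redundant power supply trips, Right axle counter stuck, Signal lamp degraded}; {#1 track relay fails, B cable failed, Backup interlocking CPU is inoperative, C interlocking CPU 2 degraded, C vital relay failed, Lamp driver malfunctions, Redundant power supply trips, Signal lamp degraded}; {#1 track relay fails, Backup interlocking CPU is inoperative, C bond wire trips, C interlocking CPU 2 degraded, C vital relay failed, Insulated joint is inoperative, Lamp driver malfunctions, Redundant power supply trips, Signal lamp degraded}.

3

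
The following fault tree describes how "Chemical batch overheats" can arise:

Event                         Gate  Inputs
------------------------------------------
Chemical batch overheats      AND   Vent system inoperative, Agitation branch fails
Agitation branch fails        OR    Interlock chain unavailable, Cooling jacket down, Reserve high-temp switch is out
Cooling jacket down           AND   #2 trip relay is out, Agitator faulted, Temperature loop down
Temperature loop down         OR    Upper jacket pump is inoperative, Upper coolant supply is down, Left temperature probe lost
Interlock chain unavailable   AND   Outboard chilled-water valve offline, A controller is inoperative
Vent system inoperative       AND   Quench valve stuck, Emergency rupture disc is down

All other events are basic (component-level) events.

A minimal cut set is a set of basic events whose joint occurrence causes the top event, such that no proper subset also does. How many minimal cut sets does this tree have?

Vent system inoperative [AND]: one cut set from each child combined → 1 × 1 = 1 cut set(s).
Interlock chain unavailable [AND]: one cut set from each child combined → 1 × 1 = 1 cut set(s).
Temperature loop down [OR]: union of children's cut sets → 3 cut set(s).
Cooling jacket down [AND]: one cut set from each child combined → 1 × 1 × 3 = 3 cut set(s).
Agitation branch fails [OR]: union of children's cut sets → 5 cut set(s).
Chemical batch overheats [AND]: one cut set from each child combined → 1 × 5 = 5 cut set(s).
Minimal cut sets: {A controller is inoperative, Emergency rupture disc is down, Outboard chilled-water valve offline, Quench valve stuck}; {#2 trip relay is out, Agitator faulted, Emergency rupture disc is down, Quench valve stuck, Upper jacket pump is inoperative}; {#2 trip relay is out, Agitator faulted, Emergency rupture disc is down, Quench valve stuck, Upper coolant supply is down}; {#2 trip relay is out, Agitator faulted, Emergency rupture disc is down, Left temperature probe lost, Quench valve stuck}; {Emergency rupture disc is down, Quench valve stuck, Reserve high-temp switch is out}.

5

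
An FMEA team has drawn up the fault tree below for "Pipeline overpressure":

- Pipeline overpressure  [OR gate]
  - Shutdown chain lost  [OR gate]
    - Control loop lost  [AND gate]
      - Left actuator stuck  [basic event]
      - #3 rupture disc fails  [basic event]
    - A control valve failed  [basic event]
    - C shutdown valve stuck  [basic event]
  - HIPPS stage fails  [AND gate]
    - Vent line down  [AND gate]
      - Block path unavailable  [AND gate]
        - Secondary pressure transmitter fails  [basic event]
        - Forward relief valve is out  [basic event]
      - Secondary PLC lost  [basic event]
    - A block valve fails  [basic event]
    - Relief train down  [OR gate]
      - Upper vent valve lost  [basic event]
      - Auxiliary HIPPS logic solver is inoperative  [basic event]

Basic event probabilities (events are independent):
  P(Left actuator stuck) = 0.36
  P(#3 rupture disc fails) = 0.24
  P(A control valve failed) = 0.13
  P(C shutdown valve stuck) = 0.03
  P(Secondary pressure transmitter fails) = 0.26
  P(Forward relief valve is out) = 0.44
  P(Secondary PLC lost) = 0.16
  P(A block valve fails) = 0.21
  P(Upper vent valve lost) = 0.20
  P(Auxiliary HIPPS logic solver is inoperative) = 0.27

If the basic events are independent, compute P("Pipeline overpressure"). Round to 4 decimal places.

0.2302

P(Control loop lost) [AND] = 0.36 × 0.24 = 0.086400
P(Shutdown chain lost) [OR] = 1 − (1−0.086400) × (1−0.13) × (1−0.03) = 0.229013
P(Block path unavailable) [AND] = 0.26 × 0.44 = 0.114400
P(Vent line down) [AND] = 0.114400 × 0.16 = 0.018304
P(Relief train down) [OR] = 1 − (1−0.20) × (1−0.27) = 0.416000
P(HIPPS stage fails) [AND] = 0.018304 × 0.21 × 0.416000 = 0.001599
P(Pipeline overpressure) [OR] = 1 − (1−0.229013) × (1−0.001599) = 0.230246
Rounded to 4 decimal places: P(Pipeline overpressure) ≈ 0.2302.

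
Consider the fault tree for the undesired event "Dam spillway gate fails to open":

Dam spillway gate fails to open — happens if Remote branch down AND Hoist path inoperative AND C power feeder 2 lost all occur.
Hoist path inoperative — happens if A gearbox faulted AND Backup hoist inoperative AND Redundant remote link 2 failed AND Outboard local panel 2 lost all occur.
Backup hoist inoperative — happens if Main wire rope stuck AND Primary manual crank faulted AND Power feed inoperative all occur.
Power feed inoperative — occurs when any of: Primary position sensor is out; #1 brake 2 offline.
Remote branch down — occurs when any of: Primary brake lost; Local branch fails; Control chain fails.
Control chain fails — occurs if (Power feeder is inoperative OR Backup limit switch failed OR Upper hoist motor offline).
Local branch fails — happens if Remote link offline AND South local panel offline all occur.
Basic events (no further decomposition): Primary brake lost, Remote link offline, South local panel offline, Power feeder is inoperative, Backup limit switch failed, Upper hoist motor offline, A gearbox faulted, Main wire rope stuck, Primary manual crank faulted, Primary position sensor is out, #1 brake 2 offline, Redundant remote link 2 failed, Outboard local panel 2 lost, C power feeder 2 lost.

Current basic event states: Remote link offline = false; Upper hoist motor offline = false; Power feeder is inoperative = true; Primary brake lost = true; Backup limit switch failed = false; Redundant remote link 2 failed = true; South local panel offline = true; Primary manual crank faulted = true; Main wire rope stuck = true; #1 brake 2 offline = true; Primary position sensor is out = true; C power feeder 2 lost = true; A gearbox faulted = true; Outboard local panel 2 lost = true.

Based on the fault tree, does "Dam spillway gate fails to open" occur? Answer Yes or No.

Yes

Local branch fails [AND]: Remote link offline=not, South local panel offline=occurs → not all inputs occur → does not occur.
Control chain fails [OR]: Power feeder is inoperative=occurs, Backup limit switch failed=not, Upper hoist motor offline=not → at least one input occurs → occurs.
Remote branch down [OR]: Primary brake lost=occurs, Local branch fails=not, Control chain fails=occurs → at least one input occurs → occurs.
Power feed inoperative [OR]: Primary position sensor is out=occurs, #1 brake 2 offline=occurs → at least one input occurs → occurs.
Backup hoist inoperative [AND]: Main wire rope stuck=occurs, Primary manual crank faulted=occurs, Power feed inoperative=occurs → all inputs occur → occurs.
Hoist path inoperative [AND]: A gearbox faulted=occurs, Backup hoist inoperative=occurs, Redundant remote link 2 failed=occurs, Outboard local panel 2 lost=occurs → all inputs occur → occurs.
Dam spillway gate fails to open [AND]: Remote branch down=occurs, Hoist path inoperative=occurs, C power feeder 2 lost=occurs → all inputs occur → occurs.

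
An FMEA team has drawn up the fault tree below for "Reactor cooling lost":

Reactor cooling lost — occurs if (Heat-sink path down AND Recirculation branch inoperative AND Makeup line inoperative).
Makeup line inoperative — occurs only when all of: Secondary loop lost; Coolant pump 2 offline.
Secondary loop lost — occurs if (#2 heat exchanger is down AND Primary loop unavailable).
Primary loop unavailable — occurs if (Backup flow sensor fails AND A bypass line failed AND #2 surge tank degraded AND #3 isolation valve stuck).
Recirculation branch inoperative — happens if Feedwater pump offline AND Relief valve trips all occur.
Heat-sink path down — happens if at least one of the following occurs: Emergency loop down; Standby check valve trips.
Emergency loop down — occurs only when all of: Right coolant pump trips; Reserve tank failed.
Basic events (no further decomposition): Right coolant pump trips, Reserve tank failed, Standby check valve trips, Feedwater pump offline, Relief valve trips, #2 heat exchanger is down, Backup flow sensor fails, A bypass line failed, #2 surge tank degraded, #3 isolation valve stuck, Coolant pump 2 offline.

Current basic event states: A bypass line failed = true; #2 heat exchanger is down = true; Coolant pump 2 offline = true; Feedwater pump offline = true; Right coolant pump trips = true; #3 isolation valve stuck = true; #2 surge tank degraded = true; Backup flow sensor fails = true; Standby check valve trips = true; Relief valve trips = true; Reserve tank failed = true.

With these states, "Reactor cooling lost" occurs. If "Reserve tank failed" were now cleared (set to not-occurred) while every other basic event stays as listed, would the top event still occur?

Yes

Counterfactual: set "Reserve tank failed" to not occurred.
Emergency loop down [AND]: Right coolant pump trips=occurs, Reserve tank failed=not → not all inputs occur → does not occur.
Heat-sink path down [OR]: Emergency loop down=not, Standby check valve trips=occurs → at least one input occurs → occurs.
Recirculation branch inoperative [AND]: Feedwater pump offline=occurs, Relief valve trips=occurs → all inputs occur → occurs.
Primary loop unavailable [AND]: Backup flow sensor fails=occurs, A bypass line failed=occurs, #2 surge tank degraded=occurs, #3 isolation valve stuck=occurs → all inputs occur → occurs.
Secondary loop lost [AND]: #2 heat exchanger is down=occurs, Primary loop unavailable=occurs → all inputs occur → occurs.
Makeup line inoperative [AND]: Secondary loop lost=occurs, Coolant pump 2 offline=occurs → all inputs occur → occurs.
Reactor cooling lost [AND]: Heat-sink path down=occurs, Recirculation branch inoperative=occurs, Makeup line inoperative=occurs → all inputs occur → occurs.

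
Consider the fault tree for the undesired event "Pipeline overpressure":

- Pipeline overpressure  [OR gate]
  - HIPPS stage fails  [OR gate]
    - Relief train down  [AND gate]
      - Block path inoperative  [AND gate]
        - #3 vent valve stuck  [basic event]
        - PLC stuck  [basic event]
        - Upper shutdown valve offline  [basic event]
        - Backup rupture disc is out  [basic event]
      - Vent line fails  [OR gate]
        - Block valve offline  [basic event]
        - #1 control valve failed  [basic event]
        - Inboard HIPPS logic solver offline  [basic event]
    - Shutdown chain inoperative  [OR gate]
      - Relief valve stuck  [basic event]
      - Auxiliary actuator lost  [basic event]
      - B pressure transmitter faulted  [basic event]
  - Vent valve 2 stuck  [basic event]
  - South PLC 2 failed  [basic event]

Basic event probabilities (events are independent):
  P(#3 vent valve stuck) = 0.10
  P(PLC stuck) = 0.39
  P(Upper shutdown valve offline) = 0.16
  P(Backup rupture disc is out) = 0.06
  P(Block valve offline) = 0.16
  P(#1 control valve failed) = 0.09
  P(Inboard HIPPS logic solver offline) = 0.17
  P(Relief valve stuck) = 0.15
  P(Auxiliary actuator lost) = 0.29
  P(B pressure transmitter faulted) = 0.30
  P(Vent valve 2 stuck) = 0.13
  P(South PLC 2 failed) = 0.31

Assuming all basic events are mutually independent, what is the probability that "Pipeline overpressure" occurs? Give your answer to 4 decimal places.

0.7464

P(Block path inoperative) [AND] = 0.10 × 0.39 × 0.16 × 0.06 = 0.000374
P(Vent line fails) [OR] = 1 − (1−0.16) × (1−0.09) × (1−0.17) = 0.365548
P(Relief train down) [AND] = 0.000374 × 0.365548 = 0.000137
P(Shutdown chain inoperative) [OR] = 1 − (1−0.15) × (1−0.29) × (1−0.30) = 0.577550
P(HIPPS stage fails) [OR] = 1 − (1−0.000137) × (1−0.577550) = 0.577608
P(Pipeline overpressure) [OR] = 1 − (1−0.577608) × (1−0.13) × (1−0.31) = 0.746438
Rounded to 4 decimal places: P(Pipeline overpressure) ≈ 0.7464.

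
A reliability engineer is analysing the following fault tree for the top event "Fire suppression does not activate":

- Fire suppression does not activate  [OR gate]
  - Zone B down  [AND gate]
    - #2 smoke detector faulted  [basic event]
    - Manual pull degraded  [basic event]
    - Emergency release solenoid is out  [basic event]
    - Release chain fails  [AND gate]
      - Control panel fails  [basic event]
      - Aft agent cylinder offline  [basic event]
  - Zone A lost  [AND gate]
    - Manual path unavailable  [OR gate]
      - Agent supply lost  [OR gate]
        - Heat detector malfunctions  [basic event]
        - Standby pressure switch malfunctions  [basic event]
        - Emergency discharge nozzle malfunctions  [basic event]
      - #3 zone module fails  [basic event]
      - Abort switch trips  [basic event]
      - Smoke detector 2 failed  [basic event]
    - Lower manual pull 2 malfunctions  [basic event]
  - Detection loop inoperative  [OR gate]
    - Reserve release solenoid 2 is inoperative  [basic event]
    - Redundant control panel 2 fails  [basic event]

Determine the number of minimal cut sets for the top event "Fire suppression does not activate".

9

Release chain fails [AND]: one cut set from each child combined → 1 × 1 = 1 cut set(s).
Zone B down [AND]: one cut set from each child combined → 1 × 1 × 1 × 1 = 1 cut set(s).
Agent supply lost [OR]: union of children's cut sets → 3 cut set(s).
Manual path unavailable [OR]: union of children's cut sets → 6 cut set(s).
Zone A lost [AND]: one cut set from each child combined → 6 × 1 = 6 cut set(s).
Detection loop inoperative [OR]: union of children's cut sets → 2 cut set(s).
Fire suppression does not activate [OR]: union of children's cut sets → 9 cut set(s).
Minimal cut sets: {#2 smoke detector faulted, Aft agent cylinder offline, Control panel fails, Emergency release solenoid is out, Manual pull degraded}; {Heat detector malfunctions, Lower manual pull 2 malfunctions}; {Lower manual pull 2 malfunctions, Standby pressure switch malfunctions}; {Emergency discharge nozzle malfunctions, Lower manual pull 2 malfunctions}; {#3 zone module fails, Lower manual pull 2 malfunctions}; {Abort switch trips, Lower manual pull 2 malfunctions}; {Lower manual pull 2 malfunctions, Smoke detector 2 failed}; {Reserve release solenoid 2 is inoperative}; {Redundant control panel 2 fails}.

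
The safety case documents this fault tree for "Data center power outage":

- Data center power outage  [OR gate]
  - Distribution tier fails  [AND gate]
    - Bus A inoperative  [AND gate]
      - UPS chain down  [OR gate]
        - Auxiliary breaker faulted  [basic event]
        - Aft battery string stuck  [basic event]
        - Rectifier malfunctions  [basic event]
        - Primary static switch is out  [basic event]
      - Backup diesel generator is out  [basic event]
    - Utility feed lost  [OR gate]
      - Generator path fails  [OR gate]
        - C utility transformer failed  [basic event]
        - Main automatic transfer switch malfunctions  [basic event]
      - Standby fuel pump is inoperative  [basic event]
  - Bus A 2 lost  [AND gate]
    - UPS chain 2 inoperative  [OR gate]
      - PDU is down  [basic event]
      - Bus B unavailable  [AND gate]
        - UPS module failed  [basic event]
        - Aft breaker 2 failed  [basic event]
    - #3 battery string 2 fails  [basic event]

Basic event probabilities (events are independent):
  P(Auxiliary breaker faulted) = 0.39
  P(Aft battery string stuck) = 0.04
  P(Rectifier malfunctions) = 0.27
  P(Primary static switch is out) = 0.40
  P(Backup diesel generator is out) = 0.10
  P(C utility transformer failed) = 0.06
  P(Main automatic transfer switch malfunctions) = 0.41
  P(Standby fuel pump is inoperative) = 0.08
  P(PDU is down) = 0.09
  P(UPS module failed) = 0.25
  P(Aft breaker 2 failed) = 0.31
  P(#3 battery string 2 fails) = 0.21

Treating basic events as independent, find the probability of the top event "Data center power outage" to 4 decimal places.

0.0689

P(UPS chain down) [OR] = 1 − (1−0.39) × (1−0.04) × (1−0.27) × (1−0.40) = 0.743507
P(Bus A inoperative) [AND] = 0.743507 × 0.10 = 0.074351
P(Generator path fails) [OR] = 1 − (1−0.06) × (1−0.41) = 0.445400
P(Utility feed lost) [OR] = 1 − (1−0.445400) × (1−0.08) = 0.489768
P(Distribution tier fails) [AND] = 0.074351 × 0.489768 = 0.036415
P(Bus B unavailable) [AND] = 0.25 × 0.31 = 0.077500
P(UPS chain 2 inoperative) [OR] = 1 − (1−0.09) × (1−0.077500) = 0.160525
P(Bus A 2 lost) [AND] = 0.160525 × 0.21 = 0.033710
P(Data center power outage) [OR] = 1 − (1−0.036415) × (1−0.033710) = 0.068897
Rounded to 4 decimal places: P(Data center power outage) ≈ 0.0689.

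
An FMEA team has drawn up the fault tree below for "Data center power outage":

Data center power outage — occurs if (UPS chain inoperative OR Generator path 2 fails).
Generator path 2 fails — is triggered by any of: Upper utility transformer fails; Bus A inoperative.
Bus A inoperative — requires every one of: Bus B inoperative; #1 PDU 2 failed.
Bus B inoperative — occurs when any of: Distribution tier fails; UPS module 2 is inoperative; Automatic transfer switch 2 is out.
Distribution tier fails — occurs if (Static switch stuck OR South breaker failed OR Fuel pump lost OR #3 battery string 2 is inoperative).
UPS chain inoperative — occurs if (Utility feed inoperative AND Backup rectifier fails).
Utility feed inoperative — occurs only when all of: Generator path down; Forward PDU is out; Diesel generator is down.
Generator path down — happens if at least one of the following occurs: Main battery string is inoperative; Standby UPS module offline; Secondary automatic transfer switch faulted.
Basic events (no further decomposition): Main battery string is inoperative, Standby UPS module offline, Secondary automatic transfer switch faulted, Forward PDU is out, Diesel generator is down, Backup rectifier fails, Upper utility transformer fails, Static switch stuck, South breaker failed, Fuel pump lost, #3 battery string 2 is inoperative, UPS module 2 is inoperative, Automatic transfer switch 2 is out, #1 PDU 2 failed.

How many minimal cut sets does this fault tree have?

10

Generator path down [OR]: union of children's cut sets → 3 cut set(s).
Utility feed inoperative [AND]: one cut set from each child combined → 3 × 1 × 1 = 3 cut set(s).
UPS chain inoperative [AND]: one cut set from each child combined → 3 × 1 = 3 cut set(s).
Distribution tier fails [OR]: union of children's cut sets → 4 cut set(s).
Bus B inoperative [OR]: union of children's cut sets → 6 cut set(s).
Bus A inoperative [AND]: one cut set from each child combined → 6 × 1 = 6 cut set(s).
Generator path 2 fails [OR]: union of children's cut sets → 7 cut set(s).
Data center power outage [OR]: union of children's cut sets → 10 cut set(s).
Minimal cut sets: {Backup rectifier fails, Diesel generator is down, Forward PDU is out, Main battery string is inoperative}; {Backup rectifier fails, Diesel generator is down, Forward PDU is out, Standby UPS module offline}; {Backup rectifier fails, Diesel generator is down, Forward PDU is out, Secondary automatic transfer switch faulted}; {Upper utility transformer fails}; {#1 PDU 2 failed, Static switch stuck}; {#1 PDU 2 failed, South breaker failed}; {#1 PDU 2 failed, Fuel pump lost}; {#1 PDU 2 failed, #3 battery string 2 is inoperative}; {#1 PDU 2 failed, UPS module 2 is inoperative}; {#1 PDU 2 failed, Automatic transfer switch 2 is out}.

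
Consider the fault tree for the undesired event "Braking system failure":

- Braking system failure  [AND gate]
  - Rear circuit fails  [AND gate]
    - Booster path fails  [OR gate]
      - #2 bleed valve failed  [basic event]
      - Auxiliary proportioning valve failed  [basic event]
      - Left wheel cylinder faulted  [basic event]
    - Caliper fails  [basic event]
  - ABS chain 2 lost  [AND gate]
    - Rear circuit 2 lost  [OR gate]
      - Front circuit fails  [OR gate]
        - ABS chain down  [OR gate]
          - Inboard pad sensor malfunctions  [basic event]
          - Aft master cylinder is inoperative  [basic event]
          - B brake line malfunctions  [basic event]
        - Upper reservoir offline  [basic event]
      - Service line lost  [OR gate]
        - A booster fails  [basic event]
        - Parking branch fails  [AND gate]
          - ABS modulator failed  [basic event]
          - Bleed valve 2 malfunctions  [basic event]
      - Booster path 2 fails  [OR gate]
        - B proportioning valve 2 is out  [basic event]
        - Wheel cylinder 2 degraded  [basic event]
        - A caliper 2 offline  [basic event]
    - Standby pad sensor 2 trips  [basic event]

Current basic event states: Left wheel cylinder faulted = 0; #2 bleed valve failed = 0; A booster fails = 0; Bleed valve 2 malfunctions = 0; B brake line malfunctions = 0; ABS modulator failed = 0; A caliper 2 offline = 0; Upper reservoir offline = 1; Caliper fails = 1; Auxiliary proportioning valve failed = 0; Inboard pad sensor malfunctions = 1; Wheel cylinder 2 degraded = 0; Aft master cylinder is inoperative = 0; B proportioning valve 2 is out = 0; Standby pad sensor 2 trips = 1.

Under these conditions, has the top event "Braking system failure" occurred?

No

Booster path fails [OR]: #2 bleed valve failed=not, Auxiliary proportioning valve failed=not, Left wheel cylinder faulted=not → no input occurs → does not occur.
Rear circuit fails [AND]: Booster path fails=not, Caliper fails=occurs → not all inputs occur → does not occur.
ABS chain down [OR]: Inboard pad sensor malfunctions=occurs, Aft master cylinder is inoperative=not, B brake line malfunctions=not → at least one input occurs → occurs.
Front circuit fails [OR]: ABS chain down=occurs, Upper reservoir offline=occurs → at least one input occurs → occurs.
Parking branch fails [AND]: ABS modulator failed=not, Bleed valve 2 malfunctions=not → not all inputs occur → does not occur.
Service line lost [OR]: A booster fails=not, Parking branch fails=not → no input occurs → does not occur.
Booster path 2 fails [OR]: B proportioning valve 2 is out=not, Wheel cylinder 2 degraded=not, A caliper 2 offline=not → no input occurs → does not occur.
Rear circuit 2 lost [OR]: Front circuit fails=occurs, Service line lost=not, Booster path 2 fails=not → at least one input occurs → occurs.
ABS chain 2 lost [AND]: Rear circuit 2 lost=occurs, Standby pad sensor 2 trips=occurs → all inputs occur → occurs.
Braking system failure [AND]: Rear circuit fails=not, ABS chain 2 lost=occurs → not all inputs occur → does not occur.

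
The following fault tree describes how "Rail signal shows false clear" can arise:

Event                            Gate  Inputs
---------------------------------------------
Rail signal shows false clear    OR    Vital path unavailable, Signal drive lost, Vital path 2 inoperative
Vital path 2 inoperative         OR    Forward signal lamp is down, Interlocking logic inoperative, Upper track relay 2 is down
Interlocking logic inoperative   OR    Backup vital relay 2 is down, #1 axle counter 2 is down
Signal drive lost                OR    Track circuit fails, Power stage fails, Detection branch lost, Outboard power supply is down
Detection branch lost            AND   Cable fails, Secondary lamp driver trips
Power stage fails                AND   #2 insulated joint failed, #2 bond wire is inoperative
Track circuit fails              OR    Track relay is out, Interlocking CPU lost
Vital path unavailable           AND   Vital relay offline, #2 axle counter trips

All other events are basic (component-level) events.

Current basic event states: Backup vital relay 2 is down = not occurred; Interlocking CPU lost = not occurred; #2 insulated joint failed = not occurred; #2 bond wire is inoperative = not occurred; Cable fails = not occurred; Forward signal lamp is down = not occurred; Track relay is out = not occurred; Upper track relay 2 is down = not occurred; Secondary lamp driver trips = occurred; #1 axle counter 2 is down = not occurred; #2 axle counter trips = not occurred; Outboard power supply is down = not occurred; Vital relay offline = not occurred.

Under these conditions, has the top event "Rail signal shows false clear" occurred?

Vital path unavailable [AND]: Vital relay offline=not, #2 axle counter trips=not → not all inputs occur → does not occur.
Track circuit fails [OR]: Track relay is out=not, Interlocking CPU lost=not → no input occurs → does not occur.
Power stage fails [AND]: #2 insulated joint failed=not, #2 bond wire is inoperative=not → not all inputs occur → does not occur.
Detection branch lost [AND]: Cable fails=not, Secondary lamp driver trips=occurs → not all inputs occur → does not occur.
Signal drive lost [OR]: Track circuit fails=not, Power stage fails=not, Detection branch lost=not, Outboard power supply is down=not → no input occurs → does not occur.
Interlocking logic inoperative [OR]: Backup vital relay 2 is down=not, #1 axle counter 2 is down=not → no input occurs → does not occur.
Vital path 2 inoperative [OR]: Forward signal lamp is down=not, Interlocking logic inoperative=not, Upper track relay 2 is down=not → no input occurs → does not occur.
Rail signal shows false clear [OR]: Vital path unavailable=not, Signal drive lost=not, Vital path 2 inoperative=not → no input occurs → does not occur.

No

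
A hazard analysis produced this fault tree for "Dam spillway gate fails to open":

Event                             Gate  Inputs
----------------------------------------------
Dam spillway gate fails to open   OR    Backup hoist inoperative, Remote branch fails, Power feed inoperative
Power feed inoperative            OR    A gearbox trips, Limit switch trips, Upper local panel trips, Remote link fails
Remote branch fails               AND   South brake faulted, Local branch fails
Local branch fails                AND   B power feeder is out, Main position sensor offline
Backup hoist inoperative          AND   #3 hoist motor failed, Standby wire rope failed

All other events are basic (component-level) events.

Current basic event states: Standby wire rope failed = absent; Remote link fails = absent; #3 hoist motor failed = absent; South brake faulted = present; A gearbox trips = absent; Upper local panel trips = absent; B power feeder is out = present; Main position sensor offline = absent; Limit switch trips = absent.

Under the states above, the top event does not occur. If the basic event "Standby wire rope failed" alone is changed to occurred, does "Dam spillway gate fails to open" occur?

Counterfactual: set "Standby wire rope failed" to occurred.
Backup hoist inoperative [AND]: #3 hoist motor failed=not, Standby wire rope failed=occurs → not all inputs occur → does not occur.
Local branch fails [AND]: B power feeder is out=occurs, Main position sensor offline=not → not all inputs occur → does not occur.
Remote branch fails [AND]: South brake faulted=occurs, Local branch fails=not → not all inputs occur → does not occur.
Power feed inoperative [OR]: A gearbox trips=not, Limit switch trips=not, Upper local panel trips=not, Remote link fails=not → no input occurs → does not occur.
Dam spillway gate fails to open [OR]: Backup hoist inoperative=not, Remote branch fails=not, Power feed inoperative=not → no input occurs → does not occur.

No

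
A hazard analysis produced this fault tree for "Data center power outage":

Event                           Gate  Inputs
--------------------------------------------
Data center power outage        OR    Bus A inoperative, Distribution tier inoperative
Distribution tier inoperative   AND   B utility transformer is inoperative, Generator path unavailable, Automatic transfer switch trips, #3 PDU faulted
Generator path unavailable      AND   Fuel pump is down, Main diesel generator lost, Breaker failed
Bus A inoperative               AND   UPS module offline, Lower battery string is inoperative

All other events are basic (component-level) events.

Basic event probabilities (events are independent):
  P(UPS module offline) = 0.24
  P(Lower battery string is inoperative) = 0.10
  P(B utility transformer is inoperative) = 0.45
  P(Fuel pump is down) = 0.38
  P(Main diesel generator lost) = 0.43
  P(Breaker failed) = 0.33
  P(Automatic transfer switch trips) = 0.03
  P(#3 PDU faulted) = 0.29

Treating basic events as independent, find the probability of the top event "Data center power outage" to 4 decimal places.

0.0242

P(Bus A inoperative) [AND] = 0.24 × 0.10 = 0.024000
P(Generator path unavailable) [AND] = 0.38 × 0.43 × 0.33 = 0.053922
P(Distribution tier inoperative) [AND] = 0.45 × 0.053922 × 0.03 × 0.29 = 0.000211
P(Data center power outage) [OR] = 1 − (1−0.024000) × (1−0.000211) = 0.024206
Rounded to 4 decimal places: P(Data center power outage) ≈ 0.0242.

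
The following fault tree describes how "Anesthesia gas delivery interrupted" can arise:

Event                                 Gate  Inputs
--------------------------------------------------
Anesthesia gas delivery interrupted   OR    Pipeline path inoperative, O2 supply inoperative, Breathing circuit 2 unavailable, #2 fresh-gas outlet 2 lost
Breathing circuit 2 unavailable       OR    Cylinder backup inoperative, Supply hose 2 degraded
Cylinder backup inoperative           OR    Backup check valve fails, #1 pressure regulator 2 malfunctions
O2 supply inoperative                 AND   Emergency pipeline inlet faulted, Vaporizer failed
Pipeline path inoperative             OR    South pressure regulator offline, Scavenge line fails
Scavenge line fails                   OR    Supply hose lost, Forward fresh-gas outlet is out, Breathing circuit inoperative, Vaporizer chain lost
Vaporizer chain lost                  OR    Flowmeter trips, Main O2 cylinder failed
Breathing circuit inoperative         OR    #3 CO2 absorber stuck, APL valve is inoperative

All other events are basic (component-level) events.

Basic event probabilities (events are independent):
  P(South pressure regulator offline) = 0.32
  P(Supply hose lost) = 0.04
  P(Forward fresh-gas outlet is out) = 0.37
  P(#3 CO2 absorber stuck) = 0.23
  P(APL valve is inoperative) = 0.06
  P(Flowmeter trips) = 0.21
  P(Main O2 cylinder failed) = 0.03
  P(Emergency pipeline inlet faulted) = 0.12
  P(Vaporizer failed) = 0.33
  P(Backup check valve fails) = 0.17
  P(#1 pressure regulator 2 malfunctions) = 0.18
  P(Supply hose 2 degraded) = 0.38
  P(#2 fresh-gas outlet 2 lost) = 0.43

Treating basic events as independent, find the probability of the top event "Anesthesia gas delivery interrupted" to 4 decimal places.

0.9473

P(Breathing circuit inoperative) [OR] = 1 − (1−0.23) × (1−0.06) = 0.276200
P(Vaporizer chain lost) [OR] = 1 − (1−0.21) × (1−0.03) = 0.233700
P(Scavenge line fails) [OR] = 1 − (1−0.04) × (1−0.37) × (1−0.276200) × (1−0.233700) = 0.664549
P(Pipeline path inoperative) [OR] = 1 − (1−0.32) × (1−0.664549) = 0.771893
P(O2 supply inoperative) [AND] = 0.12 × 0.33 = 0.039600
P(Cylinder backup inoperative) [OR] = 1 − (1−0.17) × (1−0.18) = 0.319400
P(Breathing circuit 2 unavailable) [OR] = 1 − (1−0.319400) × (1−0.38) = 0.578028
P(Anesthesia gas delivery interrupted) [OR] = 1 − (1−0.771893) × (1−0.039600) × (1−0.578028) × (1−0.43) = 0.947307
Rounded to 4 decimal places: P(Anesthesia gas delivery interrupted) ≈ 0.9473.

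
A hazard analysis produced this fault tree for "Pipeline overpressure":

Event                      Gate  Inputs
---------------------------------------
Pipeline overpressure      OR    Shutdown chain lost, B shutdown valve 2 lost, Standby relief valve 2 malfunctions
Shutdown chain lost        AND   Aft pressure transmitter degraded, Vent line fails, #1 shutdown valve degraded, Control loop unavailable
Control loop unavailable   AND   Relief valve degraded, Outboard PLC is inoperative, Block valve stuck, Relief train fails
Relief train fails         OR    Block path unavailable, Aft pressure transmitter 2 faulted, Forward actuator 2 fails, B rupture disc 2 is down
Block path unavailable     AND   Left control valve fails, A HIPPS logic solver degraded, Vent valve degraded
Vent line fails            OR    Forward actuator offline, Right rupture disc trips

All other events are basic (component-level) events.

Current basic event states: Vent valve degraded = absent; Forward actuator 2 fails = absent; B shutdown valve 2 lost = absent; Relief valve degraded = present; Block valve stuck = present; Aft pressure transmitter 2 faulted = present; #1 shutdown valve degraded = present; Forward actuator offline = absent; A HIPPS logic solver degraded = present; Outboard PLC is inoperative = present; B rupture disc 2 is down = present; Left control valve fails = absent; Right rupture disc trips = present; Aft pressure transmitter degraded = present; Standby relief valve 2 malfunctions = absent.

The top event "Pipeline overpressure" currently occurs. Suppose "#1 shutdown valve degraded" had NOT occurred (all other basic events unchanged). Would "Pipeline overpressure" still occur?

No

Counterfactual: set "#1 shutdown valve degraded" to not occurred.
Vent line fails [OR]: Forward actuator offline=not, Right rupture disc trips=occurs → at least one input occurs → occurs.
Block path unavailable [AND]: Left control valve fails=not, A HIPPS logic solver degraded=occurs, Vent valve degraded=not → not all inputs occur → does not occur.
Relief train fails [OR]: Block path unavailable=not, Aft pressure transmitter 2 faulted=occurs, Forward actuator 2 fails=not, B rupture disc 2 is down=occurs → at least one input occurs → occurs.
Control loop unavailable [AND]: Relief valve degraded=occurs, Outboard PLC is inoperative=occurs, Block valve stuck=occurs, Relief train fails=occurs → all inputs occur → occurs.
Shutdown chain lost [AND]: Aft pressure transmitter degraded=occurs, Vent line fails=occurs, #1 shutdown valve degraded=not, Control loop unavailable=occurs → not all inputs occur → does not occur.
Pipeline overpressure [OR]: Shutdown chain lost=not, B shutdown valve 2 lost=not, Standby relief valve 2 malfunctions=not → no input occurs → does not occur.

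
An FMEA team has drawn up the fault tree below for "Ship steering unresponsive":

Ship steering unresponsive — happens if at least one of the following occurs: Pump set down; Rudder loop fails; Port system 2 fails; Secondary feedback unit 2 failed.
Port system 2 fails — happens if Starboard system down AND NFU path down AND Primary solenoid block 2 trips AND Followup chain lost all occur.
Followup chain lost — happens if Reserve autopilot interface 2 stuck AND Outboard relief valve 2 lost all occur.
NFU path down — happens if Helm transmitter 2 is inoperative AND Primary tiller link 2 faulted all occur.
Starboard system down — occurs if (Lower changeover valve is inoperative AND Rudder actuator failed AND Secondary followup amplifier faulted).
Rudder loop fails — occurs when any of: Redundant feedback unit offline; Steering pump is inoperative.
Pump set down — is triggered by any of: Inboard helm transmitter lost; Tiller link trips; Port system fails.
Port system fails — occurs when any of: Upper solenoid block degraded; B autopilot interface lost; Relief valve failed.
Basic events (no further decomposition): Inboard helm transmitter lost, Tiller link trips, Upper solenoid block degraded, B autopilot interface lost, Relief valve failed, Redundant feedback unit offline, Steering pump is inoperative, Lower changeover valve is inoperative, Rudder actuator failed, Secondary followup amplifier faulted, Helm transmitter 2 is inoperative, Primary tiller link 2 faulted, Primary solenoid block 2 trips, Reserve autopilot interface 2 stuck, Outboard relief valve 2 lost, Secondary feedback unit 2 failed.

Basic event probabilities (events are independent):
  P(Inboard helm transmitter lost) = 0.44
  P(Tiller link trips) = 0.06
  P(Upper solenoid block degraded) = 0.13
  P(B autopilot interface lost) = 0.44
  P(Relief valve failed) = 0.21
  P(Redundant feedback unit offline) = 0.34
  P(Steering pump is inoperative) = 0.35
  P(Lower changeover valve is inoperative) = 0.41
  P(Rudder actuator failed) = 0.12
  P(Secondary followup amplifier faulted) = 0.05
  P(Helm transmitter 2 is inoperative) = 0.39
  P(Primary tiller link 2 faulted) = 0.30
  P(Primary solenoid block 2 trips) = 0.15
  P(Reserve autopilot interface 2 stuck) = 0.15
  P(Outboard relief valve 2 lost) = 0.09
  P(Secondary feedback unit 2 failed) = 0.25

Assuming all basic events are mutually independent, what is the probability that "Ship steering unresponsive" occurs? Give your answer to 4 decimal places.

0.9348

P(Port system fails) [OR] = 1 − (1−0.13) × (1−0.44) × (1−0.21) = 0.615112
P(Pump set down) [OR] = 1 − (1−0.44) × (1−0.06) × (1−0.615112) = 0.797395
P(Rudder loop fails) [OR] = 1 − (1−0.34) × (1−0.35) = 0.571000
P(Starboard system down) [AND] = 0.41 × 0.12 × 0.05 = 0.002460
P(NFU path down) [AND] = 0.39 × 0.30 = 0.117000
P(Followup chain lost) [AND] = 0.15 × 0.09 = 0.013500
P(Port system 2 fails) [AND] = 0.002460 × 0.117000 × 0.15 × 0.013500 = 0.000001
P(Ship steering unresponsive) [OR] = 1 − (1−0.797395) × (1−0.571000) × (1−0.000001) × (1−0.25) = 0.934812
Rounded to 4 decimal places: P(Ship steering unresponsive) ≈ 0.9348.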